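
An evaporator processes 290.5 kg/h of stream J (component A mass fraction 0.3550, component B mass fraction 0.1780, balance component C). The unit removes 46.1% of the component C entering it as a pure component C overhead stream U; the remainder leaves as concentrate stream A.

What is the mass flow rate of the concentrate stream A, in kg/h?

228 kg/h

component C entering = 290.5×0.467 = 135.66 kg/h; overhead removed = 0.461×135.66 = 62.541 kg/h.
Concentrate = 290.5 − 62.541 = 227.96 kg/h.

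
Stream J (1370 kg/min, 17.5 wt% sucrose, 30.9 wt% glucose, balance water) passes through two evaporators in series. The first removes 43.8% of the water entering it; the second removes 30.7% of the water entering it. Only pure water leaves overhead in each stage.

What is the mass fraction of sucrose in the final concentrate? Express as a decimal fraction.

0.255

water in feed = 1370×0.516 = 706.92 kg/min.
After stage 1: water left = (1−0.438)×706.92 = 397.29; stream total = 1060.4 kg/min.
After stage 2: water left = (1−0.307)×397.29 = 275.32; final concentrate = 938.4 kg/min.
sucrose fraction = 239.75/938.4 = 0.255.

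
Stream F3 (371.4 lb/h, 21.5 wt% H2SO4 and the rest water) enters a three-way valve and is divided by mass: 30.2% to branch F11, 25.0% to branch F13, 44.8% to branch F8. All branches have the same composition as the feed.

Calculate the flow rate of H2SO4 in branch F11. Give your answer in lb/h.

Branch F11 total = 0.302×371.4 = 112.16 lb/h.
H2SO4 in F11 = 0.215×112.16 = 24.115 lb/h.

24.12 lb/h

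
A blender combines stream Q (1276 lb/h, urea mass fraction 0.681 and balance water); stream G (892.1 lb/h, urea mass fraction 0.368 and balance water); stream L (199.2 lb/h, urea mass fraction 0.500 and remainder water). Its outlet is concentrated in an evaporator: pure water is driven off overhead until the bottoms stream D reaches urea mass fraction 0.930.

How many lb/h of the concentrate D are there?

1394 lb/h

urea entering = 1276×0.681 + 892.1×0.368 + 199.2×0.500 = 1296.8 lb/h.
All urea reports to D, so D = 1296.8/0.930 = 1394.5 lb/h.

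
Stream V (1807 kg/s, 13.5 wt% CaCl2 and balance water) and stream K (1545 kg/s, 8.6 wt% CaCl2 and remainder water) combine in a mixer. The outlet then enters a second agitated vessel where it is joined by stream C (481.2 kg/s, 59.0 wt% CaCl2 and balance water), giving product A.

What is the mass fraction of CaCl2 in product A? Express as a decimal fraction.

0.172

Overall, product flow = 3833.2 kg/s.
CaCl2 in = 1807×0.135 + 1545×0.086 + 481.2×0.590 = 660.72 kg/s.
CaCl2 fraction in A = 0.172.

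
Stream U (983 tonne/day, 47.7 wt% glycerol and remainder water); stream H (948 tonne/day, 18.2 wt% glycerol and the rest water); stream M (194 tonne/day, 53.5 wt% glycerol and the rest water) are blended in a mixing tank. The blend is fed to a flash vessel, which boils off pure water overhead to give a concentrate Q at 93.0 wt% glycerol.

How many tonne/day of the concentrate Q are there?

glycerol entering = 983×0.477 + 948×0.182 + 194×0.535 = 745.22 tonne/day.
All glycerol reports to Q, so Q = 745.22/0.930 = 801.31 tonne/day.

801.3 tonne/day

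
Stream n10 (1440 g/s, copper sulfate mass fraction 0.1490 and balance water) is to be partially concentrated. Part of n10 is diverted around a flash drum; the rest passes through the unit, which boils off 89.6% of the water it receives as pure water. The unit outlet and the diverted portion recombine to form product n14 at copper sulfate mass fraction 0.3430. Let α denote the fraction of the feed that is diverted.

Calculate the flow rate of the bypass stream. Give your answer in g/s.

371.8 g/s

All 1440×0.149 = 214.56 g/s of copper sulfate reaches n14, so n14 = 214.56/0.343 = 625.54 g/s and vapour = 814.46 g/s.
The evaporator receives (1−α)·1440 of feed at 0.851 water and removes 0.896 of that water:
0.896×0.851×(1−α)×1440 = 814.46
(1−α) = 814.46/1098 = 0.7418;  α = 0.2582.
Bypass flow = 0.2582×1440 = 371.85 g/s.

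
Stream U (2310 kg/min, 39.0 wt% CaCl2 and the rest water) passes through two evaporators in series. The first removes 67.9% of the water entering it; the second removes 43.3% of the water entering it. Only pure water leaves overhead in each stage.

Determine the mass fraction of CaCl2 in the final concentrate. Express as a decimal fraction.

water in feed = 2310×0.610 = 1409.1 kg/min.
After stage 1: water left = (1−0.679)×1409.1 = 452.32; stream total = 1353.2 kg/min.
After stage 2: water left = (1−0.433)×452.32 = 256.47; final concentrate = 1157.4 kg/min.
CaCl2 fraction = 900.9/1157.4 = 0.778.

0.778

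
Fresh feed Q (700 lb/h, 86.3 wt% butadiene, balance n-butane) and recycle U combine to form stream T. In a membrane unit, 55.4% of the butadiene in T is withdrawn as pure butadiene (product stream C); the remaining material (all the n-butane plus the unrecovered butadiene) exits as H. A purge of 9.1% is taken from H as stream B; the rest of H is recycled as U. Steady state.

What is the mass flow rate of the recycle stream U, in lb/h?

1370 lb/h

n-butane enters only via Q and leaves only via the purge: 700×0.137 = 0.091×(n-butane in H), and the membrane unit passes all n-butane, so n-butane in T = n-butane in H = 1053.8 lb/h.
butadiene in T: m_A = 700×0.863 + (1−0.091)·(1−0.554)·m_A, so m_A = 604.1/0.5946 = 1016 lb/h.
H = (1−0.554)×1016 + 1053.8 = 1507 lb/h.
Recycle U = (1−0.091)×1507 = 1369.8 lb/h.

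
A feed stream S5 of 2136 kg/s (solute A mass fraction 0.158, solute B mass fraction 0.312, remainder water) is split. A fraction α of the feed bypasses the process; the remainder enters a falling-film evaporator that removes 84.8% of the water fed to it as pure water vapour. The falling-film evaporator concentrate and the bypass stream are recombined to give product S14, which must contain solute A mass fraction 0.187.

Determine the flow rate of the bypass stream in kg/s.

All 2136×0.158 = 337.49 kg/s of solute A reaches S14, so S14 = 337.49/0.187 = 1804.7 kg/s and vapour = 331.25 kg/s.
The evaporator receives (1−α)·2136 of feed at 0.530 water and removes 0.848 of that water:
0.848×0.530×(1−α)×2136 = 331.25
(1−α) = 331.25/960 = 0.3451;  α = 0.6549.
Bypass flow = 0.6549×2136 = 1399 kg/s.

1399 kg/s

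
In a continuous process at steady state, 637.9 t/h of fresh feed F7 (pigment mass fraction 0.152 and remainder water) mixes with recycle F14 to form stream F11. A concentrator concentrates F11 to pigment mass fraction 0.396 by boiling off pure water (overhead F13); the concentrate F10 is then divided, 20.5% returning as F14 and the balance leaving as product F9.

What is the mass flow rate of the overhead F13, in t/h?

Overall pigment balance (none leaves overhead): pigment in fresh feed = pigment in product, i.e. 637.9×0.152 = (1−0.205)·F10·0.396.
F10 = 96.961/(0.396×0.795) = 307.99 t/h.
Recycle F14 = 0.205×307.99 = 63.138 t/h.
Combined feed F11 = 637.9 + 63.138 = 701.04 t/h.
Overhead F13 = F11 − F10 = 701.04 − 307.99 = 393.05 t/h.

393 t/h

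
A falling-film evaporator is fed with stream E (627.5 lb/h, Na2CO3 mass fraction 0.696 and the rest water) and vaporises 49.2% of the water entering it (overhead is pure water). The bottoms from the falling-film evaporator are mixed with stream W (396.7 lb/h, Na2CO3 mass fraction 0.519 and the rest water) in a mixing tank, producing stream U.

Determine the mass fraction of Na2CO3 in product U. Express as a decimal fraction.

Vapour removed = 0.492×0.304×627.5 = 93.854 lb/h; concentrate = 533.65 lb/h.
Na2CO3 reaching the mixer = 436.74 (from concentrate) + 396.7×0.519 = 642.63 lb/h.
Product flow = 533.65 + 396.7 = 930.35 lb/h; Na2CO3 fraction = 0.691.

0.691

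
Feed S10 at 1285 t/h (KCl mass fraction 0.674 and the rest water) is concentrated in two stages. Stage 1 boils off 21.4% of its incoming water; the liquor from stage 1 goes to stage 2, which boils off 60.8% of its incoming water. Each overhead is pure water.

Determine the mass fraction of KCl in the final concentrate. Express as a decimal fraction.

water in feed = 1285×0.326 = 418.91 t/h.
After stage 1: water left = (1−0.214)×418.91 = 329.26; stream total = 1195.4 t/h.
After stage 2: water left = (1−0.608)×329.26 = 129.07; final concentrate = 995.16 t/h.
KCl fraction = 866.09/995.16 = 0.870.

0.870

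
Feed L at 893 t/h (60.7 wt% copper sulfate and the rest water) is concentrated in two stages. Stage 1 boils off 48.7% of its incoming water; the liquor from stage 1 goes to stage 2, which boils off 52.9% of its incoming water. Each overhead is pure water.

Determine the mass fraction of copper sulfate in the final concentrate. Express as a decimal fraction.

water in feed = 893×0.393 = 350.95 t/h.
After stage 1: water left = (1−0.487)×350.95 = 180.04; stream total = 722.09 t/h.
After stage 2: water left = (1−0.529)×180.04 = 84.797; final concentrate = 626.85 t/h.
copper sulfate fraction = 542.05/626.85 = 0.865.

0.865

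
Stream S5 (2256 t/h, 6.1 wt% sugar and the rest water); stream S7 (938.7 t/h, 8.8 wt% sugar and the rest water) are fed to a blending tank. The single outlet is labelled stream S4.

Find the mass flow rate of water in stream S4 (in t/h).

2974 t/h

water out = water in = 2256×0.939 + 938.7×0.912 = 2974.5 t/h.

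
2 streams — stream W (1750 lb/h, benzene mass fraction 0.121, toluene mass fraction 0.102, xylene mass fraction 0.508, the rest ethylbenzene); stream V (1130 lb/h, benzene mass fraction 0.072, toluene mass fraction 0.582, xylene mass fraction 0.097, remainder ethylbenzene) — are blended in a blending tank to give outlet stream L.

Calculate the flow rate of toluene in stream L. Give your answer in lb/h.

836.2 lb/h

toluene out = toluene in = 1750×0.102 + 1130×0.582 = 836.16 lb/h.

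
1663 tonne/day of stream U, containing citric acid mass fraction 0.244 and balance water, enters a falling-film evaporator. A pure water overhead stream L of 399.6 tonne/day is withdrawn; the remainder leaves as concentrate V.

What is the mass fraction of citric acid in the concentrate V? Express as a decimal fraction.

0.321

citric acid is not removed: 1663×0.244 = 405.77 tonne/day of citric acid enters V.
Concentrate = 1663 − 399.6 = 1263.4 tonne/day.
Mass fraction = 405.77/1263.4 = 0.321.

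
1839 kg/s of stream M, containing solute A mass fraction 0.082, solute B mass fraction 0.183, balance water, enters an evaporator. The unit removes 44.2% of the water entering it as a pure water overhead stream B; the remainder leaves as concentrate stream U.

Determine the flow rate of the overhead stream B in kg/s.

597.4 kg/s

water entering = 1839×0.735 = 1351.7 kg/s; overhead removed = 0.442×1351.7 = 597.44 kg/s.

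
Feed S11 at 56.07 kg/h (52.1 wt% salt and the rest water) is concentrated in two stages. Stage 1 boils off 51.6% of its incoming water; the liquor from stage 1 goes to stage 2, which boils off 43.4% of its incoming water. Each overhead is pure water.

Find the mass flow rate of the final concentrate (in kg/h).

36.57 kg/h

water in feed = 56.07×0.479 = 26.858 kg/h.
After stage 1: water left = (1−0.516)×26.858 = 12.999; stream total = 42.212 kg/h.
After stage 2: water left = (1−0.434)×12.999 = 7.3575; final concentrate = 36.57 kg/h.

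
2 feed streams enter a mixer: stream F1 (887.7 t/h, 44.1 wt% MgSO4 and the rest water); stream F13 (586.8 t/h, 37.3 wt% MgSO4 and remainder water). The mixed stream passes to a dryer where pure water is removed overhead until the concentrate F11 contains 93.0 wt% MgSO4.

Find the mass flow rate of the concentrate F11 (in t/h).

MgSO4 entering = 887.7×0.441 + 586.8×0.373 = 610.35 t/h.
All MgSO4 reports to F11, so F11 = 610.35/0.930 = 656.29 t/h.

656.3 t/h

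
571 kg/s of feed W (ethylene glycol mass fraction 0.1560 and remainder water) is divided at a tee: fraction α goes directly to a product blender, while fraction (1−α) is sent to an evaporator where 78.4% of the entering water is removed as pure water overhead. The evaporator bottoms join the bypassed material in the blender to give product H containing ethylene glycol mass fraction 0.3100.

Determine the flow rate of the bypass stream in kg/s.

All 571×0.156 = 89.076 kg/s of ethylene glycol reaches H, so H = 89.076/0.310 = 287.34 kg/s and vapour = 283.66 kg/s.
The evaporator receives (1−α)·571 of feed at 0.844 water and removes 0.784 of that water:
0.784×0.844×(1−α)×571 = 283.66
(1−α) = 283.66/377.83 = 0.7508;  α = 0.2492.
Bypass flow = 0.2492×571 = 142.32 kg/s.

142.3 kg/s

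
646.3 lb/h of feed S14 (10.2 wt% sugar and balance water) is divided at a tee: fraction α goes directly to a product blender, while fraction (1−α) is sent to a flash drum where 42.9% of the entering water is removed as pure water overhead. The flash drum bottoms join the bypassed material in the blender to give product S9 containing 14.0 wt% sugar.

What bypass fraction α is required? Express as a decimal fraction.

0.295

All 646.3×0.102 = 65.923 lb/h of sugar reaches S9, so S9 = 65.923/0.140 = 470.88 lb/h and vapour = 175.42 lb/h.
The evaporator receives (1−α)·646.3 of feed at 0.898 water and removes 0.429 of that water:
0.429×0.898×(1−α)×646.3 = 175.42
(1−α) = 175.42/248.98 = 0.7046;  α = 0.2954.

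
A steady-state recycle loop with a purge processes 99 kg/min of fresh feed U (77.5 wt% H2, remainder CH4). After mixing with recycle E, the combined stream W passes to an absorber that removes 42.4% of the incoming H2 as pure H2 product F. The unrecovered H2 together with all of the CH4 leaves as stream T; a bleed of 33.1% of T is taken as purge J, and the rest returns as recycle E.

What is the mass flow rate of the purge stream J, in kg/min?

46.07 kg/min

CH4 enters only via U and leaves only via the purge: 99×0.225 = 0.331×(CH4 in T), and the absorber passes all CH4, so CH4 in W = CH4 in T = 67.296 kg/min.
H2 in W: m_A = 99×0.775 + (1−0.331)·(1−0.424)·m_A, so m_A = 76.725/0.6147 = 124.83 kg/min.
T = (1−0.424)×124.83 + 67.296 = 139.2 kg/min.
Purge J = 0.331×139.2 = 46.074 kg/min.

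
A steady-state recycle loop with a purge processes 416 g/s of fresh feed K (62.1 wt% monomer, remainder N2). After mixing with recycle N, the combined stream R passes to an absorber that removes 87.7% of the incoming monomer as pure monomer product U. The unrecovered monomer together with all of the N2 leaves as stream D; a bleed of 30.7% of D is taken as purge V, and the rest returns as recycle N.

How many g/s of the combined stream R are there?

N2 enters only via K and leaves only via the purge: 416×0.379 = 0.307×(N2 in D), and the absorber passes all N2, so N2 in R = N2 in D = 513.56 g/s.
monomer in R: m_A = 416×0.621 + (1−0.307)·(1−0.877)·m_A, so m_A = 258.34/0.9148 = 282.41 g/s.
R = 282.41 + 513.56 = 795.97 g/s.

796 g/s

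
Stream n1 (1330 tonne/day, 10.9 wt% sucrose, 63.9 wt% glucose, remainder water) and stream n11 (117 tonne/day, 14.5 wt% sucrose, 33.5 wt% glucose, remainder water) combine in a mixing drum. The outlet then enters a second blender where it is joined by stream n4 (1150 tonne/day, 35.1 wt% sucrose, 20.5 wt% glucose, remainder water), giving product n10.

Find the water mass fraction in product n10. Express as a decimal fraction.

0.349

Overall, product flow = 2597 tonne/day.
water in = 1330×0.252 + 117×0.520 + 1150×0.444 = 906.6 tonne/day.
water fraction in n10 = 0.349.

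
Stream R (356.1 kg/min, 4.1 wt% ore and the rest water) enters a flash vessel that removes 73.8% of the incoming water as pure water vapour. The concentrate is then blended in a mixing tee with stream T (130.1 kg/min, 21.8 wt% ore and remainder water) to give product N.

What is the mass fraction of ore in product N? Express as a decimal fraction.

Vapour removed = 0.738×0.959×356.1 = 252.03 kg/min; concentrate = 104.07 kg/min.
ore reaching the mixer = 14.6 (from concentrate) + 130.1×0.218 = 42.962 kg/min.
Product flow = 104.07 + 130.1 = 234.17 kg/min; ore fraction = 0.183.

0.183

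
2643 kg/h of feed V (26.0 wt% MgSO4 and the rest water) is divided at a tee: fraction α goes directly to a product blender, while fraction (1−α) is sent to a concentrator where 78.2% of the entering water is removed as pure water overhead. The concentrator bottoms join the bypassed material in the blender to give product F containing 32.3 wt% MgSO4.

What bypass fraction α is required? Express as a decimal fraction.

All 2643×0.260 = 687.18 kg/h of MgSO4 reaches F, so F = 687.18/0.323 = 2127.5 kg/h and vapour = 515.51 kg/h.
The evaporator receives (1−α)·2643 of feed at 0.740 water and removes 0.782 of that water:
0.782×0.740×(1−α)×2643 = 515.51
(1−α) = 515.51/1529.5 = 0.3371;  α = 0.6629.

0.663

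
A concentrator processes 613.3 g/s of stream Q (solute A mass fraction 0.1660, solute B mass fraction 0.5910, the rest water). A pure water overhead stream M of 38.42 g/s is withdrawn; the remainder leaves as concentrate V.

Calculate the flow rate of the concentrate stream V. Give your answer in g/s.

Concentrate = 613.3 − 38.42 = 574.88 g/s.

574.9 g/s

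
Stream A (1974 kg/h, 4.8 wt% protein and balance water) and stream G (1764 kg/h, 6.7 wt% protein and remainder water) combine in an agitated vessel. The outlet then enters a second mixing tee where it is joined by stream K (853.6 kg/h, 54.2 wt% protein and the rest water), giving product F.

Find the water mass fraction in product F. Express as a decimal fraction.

0.853

Overall, product flow = 4591.6 kg/h.
water in = 1974×0.952 + 1764×0.933 + 853.6×0.458 = 3916 kg/h.
water fraction in F = 0.853.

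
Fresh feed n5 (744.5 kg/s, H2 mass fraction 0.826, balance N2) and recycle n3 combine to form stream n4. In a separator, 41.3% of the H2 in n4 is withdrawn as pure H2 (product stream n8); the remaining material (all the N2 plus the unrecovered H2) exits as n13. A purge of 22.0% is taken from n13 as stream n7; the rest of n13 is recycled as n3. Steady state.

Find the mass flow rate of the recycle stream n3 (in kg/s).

N2 enters only via n5 and leaves only via the purge: 744.5×0.174 = 0.220×(N2 in n13), and the separator passes all N2, so N2 in n4 = N2 in n13 = 588.83 kg/s.
H2 in n4: m_A = 744.5×0.826 + (1−0.220)·(1−0.413)·m_A, so m_A = 614.96/0.5421 = 1134.3 kg/s.
n13 = (1−0.413)×1134.3 + 588.83 = 1254.7 kg/s.
Recycle n3 = (1−0.220)×1254.7 = 978.65 kg/s.

978.6 kg/s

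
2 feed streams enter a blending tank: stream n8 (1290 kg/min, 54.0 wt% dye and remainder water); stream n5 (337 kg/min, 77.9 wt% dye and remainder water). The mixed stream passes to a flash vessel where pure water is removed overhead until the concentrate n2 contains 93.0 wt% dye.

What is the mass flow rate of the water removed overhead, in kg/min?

dye entering = 1290×0.540 + 337×0.779 = 959.12 kg/min.
All dye reports to n2, so n2 = 959.12/0.930 = 1031.3 kg/min.
Total feed = 1627 kg/min; overhead = 1627 − 1031.3 = 595.68 kg/min.

595.7 kg/min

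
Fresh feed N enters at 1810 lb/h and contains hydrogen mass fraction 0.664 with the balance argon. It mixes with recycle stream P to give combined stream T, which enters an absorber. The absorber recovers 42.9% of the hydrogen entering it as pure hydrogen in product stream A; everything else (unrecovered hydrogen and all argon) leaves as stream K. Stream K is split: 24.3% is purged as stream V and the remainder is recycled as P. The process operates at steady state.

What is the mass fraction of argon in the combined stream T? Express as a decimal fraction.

0.542

argon enters only via N and leaves only via the purge: 1810×0.336 = 0.243×(argon in K), and the absorber passes all argon, so argon in T = argon in K = 2502.7 lb/h.
hydrogen in T: m_A = 1810×0.664 + (1−0.243)·(1−0.429)·m_A, so m_A = 1201.8/0.5678 = 2116.8 lb/h.
T = 2116.8 + 2502.7 = 4619.6 lb/h.
argon fraction in T = 2502.7/4619.6 = 0.542.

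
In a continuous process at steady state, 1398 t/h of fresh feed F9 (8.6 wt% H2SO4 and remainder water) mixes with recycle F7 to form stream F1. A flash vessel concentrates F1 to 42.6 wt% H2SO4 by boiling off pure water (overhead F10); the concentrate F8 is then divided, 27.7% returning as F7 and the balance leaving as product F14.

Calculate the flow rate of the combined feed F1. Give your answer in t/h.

Overall H2SO4 balance (none leaves overhead): H2SO4 in fresh feed = H2SO4 in product, i.e. 1398×0.086 = (1−0.277)·F8·0.426.
F8 = 120.23/(0.426×0.723) = 390.35 t/h.
Recycle F7 = 0.277×390.35 = 108.13 t/h.
Combined feed F1 = 1398 + 108.13 = 1506.1 t/h.

1506 t/h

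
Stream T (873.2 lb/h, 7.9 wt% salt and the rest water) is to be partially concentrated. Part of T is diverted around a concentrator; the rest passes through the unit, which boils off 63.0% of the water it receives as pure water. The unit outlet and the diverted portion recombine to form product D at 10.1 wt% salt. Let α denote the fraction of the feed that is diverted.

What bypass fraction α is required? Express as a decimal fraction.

0.625

All 873.2×0.079 = 68.983 lb/h of salt reaches D, so D = 68.983/0.101 = 683 lb/h and vapour = 190.2 lb/h.
The evaporator receives (1−α)·873.2 of feed at 0.921 water and removes 0.630 of that water:
0.630×0.921×(1−α)×873.2 = 190.2
(1−α) = 190.2/506.66 = 0.3754;  α = 0.6246.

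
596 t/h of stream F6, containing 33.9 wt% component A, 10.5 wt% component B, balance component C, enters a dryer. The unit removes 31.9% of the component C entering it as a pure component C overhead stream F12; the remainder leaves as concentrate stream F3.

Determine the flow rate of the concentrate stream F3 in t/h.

490.3 t/h

component C entering = 596×0.556 = 331.38 t/h; overhead removed = 0.319×331.38 = 105.71 t/h.
Concentrate = 596 − 105.71 = 490.29 t/h.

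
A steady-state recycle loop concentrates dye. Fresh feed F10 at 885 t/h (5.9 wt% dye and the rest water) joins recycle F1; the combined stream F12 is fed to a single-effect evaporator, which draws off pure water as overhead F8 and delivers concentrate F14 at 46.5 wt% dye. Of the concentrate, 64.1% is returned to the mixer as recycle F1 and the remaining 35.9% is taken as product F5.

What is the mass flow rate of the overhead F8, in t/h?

772.7 t/h

Overall dye balance (none leaves overhead): dye in fresh feed = dye in product, i.e. 885×0.059 = (1−0.641)·F14·0.465.
F14 = 52.215/(0.465×0.359) = 312.79 t/h.
Recycle F1 = 0.641×312.79 = 200.5 t/h.
Combined feed F12 = 885 + 200.5 = 1085.5 t/h.
Overhead F8 = F12 − F14 = 1085.5 − 312.79 = 772.71 t/h.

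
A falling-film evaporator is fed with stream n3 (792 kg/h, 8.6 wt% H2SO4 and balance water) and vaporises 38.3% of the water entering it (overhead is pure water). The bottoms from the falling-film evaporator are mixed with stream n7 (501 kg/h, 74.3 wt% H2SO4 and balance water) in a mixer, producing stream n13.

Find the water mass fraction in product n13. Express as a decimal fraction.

Vapour removed = 0.383×0.914×792 = 277.25 kg/h; concentrate = 514.75 kg/h.
water reaching the mixer = 446.64 (from concentrate) + 501×0.257 = 575.4 kg/h.
Product flow = 514.75 + 501 = 1015.8 kg/h; water fraction = 0.566.

0.566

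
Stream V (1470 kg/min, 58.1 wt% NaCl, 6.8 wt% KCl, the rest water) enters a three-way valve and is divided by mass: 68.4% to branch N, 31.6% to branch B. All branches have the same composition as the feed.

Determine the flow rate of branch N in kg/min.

Branch N flow = 0.684×1470 = 1005.5 kg/min.

1005 kg/min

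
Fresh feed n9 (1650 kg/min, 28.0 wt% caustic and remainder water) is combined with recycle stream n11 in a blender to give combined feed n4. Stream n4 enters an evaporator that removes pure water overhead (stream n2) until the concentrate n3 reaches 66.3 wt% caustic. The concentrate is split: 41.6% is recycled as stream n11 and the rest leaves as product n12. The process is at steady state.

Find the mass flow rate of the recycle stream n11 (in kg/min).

496.4 kg/min

Overall caustic balance (none leaves overhead): caustic in fresh feed = caustic in product, i.e. 1650×0.280 = (1−0.416)·n3·0.663.
n3 = 462/(0.663×0.584) = 1193.2 kg/min.
Recycle n11 = 0.416×1193.2 = 496.37 kg/min.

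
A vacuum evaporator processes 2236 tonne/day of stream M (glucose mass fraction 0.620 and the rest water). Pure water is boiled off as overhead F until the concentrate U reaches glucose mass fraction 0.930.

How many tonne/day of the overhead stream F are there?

745.3 tonne/day

glucose is conserved: 2236×0.620 = 1386.3 tonne/day all reports to the concentrate.
Concentrate = 1386.3/(target fraction) = 1490.7 tonne/day.
Overhead = 2236 − 1490.7 = 745.33 tonne/day.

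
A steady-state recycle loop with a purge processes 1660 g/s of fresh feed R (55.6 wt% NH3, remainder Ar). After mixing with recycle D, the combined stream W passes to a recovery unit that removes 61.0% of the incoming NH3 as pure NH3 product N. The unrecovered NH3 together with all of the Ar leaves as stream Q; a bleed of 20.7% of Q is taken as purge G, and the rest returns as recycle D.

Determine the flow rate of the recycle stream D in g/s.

3237 g/s

Ar enters only via R and leaves only via the purge: 1660×0.444 = 0.207×(Ar in Q), and the recovery unit passes all Ar, so Ar in W = Ar in Q = 3560.6 g/s.
NH3 in W: m_A = 1660×0.556 + (1−0.207)·(1−0.610)·m_A, so m_A = 922.96/0.6907 = 1336.2 g/s.
Q = (1−0.610)×1336.2 + 3560.6 = 4081.7 g/s.
Recycle D = (1−0.207)×4081.7 = 3236.8 g/s.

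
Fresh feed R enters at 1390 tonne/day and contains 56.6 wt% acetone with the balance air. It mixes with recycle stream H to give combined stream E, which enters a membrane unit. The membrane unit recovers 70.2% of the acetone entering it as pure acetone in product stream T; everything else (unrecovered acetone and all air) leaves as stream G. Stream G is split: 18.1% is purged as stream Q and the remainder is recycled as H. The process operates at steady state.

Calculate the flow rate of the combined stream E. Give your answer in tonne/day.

air enters only via R and leaves only via the purge: 1390×0.434 = 0.181×(air in G), and the membrane unit passes all air, so air in E = air in G = 3332.9 tonne/day.
acetone in E: m_A = 1390×0.566 + (1−0.181)·(1−0.702)·m_A, so m_A = 786.74/0.7559 = 1040.7 tonne/day.
E = 1040.7 + 3332.9 = 4373.7 tonne/day.

4374 tonne/day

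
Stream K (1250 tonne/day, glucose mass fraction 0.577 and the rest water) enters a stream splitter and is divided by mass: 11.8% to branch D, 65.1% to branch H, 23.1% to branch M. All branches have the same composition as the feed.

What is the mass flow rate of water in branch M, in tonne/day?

Branch M total = 0.231×1250 = 288.75 tonne/day.
water in M = 0.423×288.75 = 122.14 tonne/day.

122.1 tonne/day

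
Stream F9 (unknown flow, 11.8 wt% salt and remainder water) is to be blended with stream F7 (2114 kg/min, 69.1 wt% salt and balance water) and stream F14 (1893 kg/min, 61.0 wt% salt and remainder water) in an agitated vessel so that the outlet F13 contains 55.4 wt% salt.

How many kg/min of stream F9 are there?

907.4 kg/min

Let F9 be the unknown flow. Total out = 4007 + F9.
salt balance: 2615.5 + 0.118·F9 = 0.554·(4007 + F9)
(0.118 − 0.554)·F9 = 0.554×4007 − 2615.5 = -395.63
F9 = -395.63 / -0.436 = 907.4 kg/min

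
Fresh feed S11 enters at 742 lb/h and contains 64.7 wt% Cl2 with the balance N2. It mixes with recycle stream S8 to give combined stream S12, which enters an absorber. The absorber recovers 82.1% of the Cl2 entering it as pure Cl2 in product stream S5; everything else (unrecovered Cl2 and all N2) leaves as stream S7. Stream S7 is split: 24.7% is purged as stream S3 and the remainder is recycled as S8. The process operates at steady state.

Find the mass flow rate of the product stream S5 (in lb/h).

Cl2 in S12: m_A = 742×0.647 + (1−0.247)·(1−0.821)·m_A, so m_A = 480.07/0.8652 = 554.86 lb/h.
Product S5 = 0.821×554.86 = 455.54 lb/h.

455.5 lb/h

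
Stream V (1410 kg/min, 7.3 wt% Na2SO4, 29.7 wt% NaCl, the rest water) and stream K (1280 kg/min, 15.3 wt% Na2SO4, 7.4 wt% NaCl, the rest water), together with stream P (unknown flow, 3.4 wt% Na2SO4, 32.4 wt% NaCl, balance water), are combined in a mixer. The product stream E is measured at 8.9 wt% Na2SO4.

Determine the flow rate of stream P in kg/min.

1079 kg/min

Let P be the unknown flow. Total out = 2690 + P.
Na2SO4 balance: 298.77 + 0.034·P = 0.089·(2690 + P)
(0.034 − 0.089)·P = 0.089×2690 − 298.77 = -59.36
P = -59.36 / -0.055 = 1079.3 kg/min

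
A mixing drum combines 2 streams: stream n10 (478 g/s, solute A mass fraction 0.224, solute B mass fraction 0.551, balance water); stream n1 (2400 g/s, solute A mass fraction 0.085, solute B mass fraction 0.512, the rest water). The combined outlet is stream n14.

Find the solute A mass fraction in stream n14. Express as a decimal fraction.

Total flow out = 478 + 2400 = 2878 g/s.
solute A in = 478×0.224 + 2400×0.085 = 311.07 g/s.
solute A mass fraction in n14 = 311.07/2878 = 0.108.

0.108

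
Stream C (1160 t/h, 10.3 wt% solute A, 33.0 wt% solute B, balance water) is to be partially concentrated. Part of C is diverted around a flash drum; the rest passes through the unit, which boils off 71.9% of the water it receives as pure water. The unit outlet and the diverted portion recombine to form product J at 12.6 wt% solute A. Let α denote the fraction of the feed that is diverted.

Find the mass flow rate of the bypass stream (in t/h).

640.6 t/h

All 1160×0.103 = 119.48 t/h of solute A reaches J, so J = 119.48/0.126 = 948.25 t/h and vapour = 211.75 t/h.
The evaporator receives (1−α)·1160 of feed at 0.567 water and removes 0.719 of that water:
0.719×0.567×(1−α)×1160 = 211.75
(1−α) = 211.75/472.9 = 0.4478;  α = 0.5522.
Bypass flow = 0.5522×1160 = 640.6 t/h.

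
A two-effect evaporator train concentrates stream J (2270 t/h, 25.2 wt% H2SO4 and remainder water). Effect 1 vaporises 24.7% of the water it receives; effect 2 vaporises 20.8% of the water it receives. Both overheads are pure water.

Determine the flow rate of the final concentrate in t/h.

1585 t/h

water in feed = 2270×0.748 = 1698 t/h.
After stage 1: water left = (1−0.247)×1698 = 1278.6; stream total = 1850.6 t/h.
After stage 2: water left = (1−0.208)×1278.6 = 1012.6; final concentrate = 1584.7 t/h.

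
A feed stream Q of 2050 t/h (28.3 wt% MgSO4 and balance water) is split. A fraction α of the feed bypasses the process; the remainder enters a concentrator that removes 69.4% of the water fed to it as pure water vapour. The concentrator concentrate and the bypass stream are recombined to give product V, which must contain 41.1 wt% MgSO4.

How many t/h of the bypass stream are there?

767 t/h

All 2050×0.283 = 580.15 t/h of MgSO4 reaches V, so V = 580.15/0.411 = 1411.6 t/h and vapour = 638.44 t/h.
The evaporator receives (1−α)·2050 of feed at 0.717 water and removes 0.694 of that water:
0.694×0.717×(1−α)×2050 = 638.44
(1−α) = 638.44/1020.1 = 0.6259;  α = 0.3741.
Bypass flow = 0.3741×2050 = 766.95 t/h.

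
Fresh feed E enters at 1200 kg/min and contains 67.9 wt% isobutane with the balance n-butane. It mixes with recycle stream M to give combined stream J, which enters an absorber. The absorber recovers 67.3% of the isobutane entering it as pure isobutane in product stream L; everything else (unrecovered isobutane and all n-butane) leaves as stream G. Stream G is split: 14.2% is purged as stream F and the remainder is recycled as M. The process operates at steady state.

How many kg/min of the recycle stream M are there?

2645 kg/min

n-butane enters only via E and leaves only via the purge: 1200×0.321 = 0.142×(n-butane in G), and the absorber passes all n-butane, so n-butane in J = n-butane in G = 2712.7 kg/min.
isobutane in J: m_A = 1200×0.679 + (1−0.142)·(1−0.673)·m_A, so m_A = 814.8/0.7194 = 1132.6 kg/min.
G = (1−0.673)×1132.6 + 2712.7 = 3083 kg/min.
Recycle M = (1−0.142)×3083 = 2645.2 kg/min.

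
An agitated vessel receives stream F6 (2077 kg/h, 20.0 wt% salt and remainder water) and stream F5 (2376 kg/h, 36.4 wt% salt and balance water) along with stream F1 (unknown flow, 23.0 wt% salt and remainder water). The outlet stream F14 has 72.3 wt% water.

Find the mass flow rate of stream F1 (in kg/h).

995.4 kg/h

Let F1 be the unknown flow. Total out = 4453 + F1.
water balance: 3172.7 + 0.770·F1 = 0.723·(4453 + F1)
(0.770 − 0.723)·F1 = 0.723×4453 − 3172.7 = 46.783
F1 = 46.783 / 0.047 = 995.38 kg/h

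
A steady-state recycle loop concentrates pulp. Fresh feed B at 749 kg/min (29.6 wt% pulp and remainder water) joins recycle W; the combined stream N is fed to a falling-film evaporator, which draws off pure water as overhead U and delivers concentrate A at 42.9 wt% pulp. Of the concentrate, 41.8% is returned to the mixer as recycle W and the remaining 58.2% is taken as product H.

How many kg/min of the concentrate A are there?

Overall pulp balance (none leaves overhead): pulp in fresh feed = pulp in product, i.e. 749×0.296 = (1−0.418)·A·0.429.
A = 221.7/(0.429×0.582) = 887.96 kg/min.

888 kg/min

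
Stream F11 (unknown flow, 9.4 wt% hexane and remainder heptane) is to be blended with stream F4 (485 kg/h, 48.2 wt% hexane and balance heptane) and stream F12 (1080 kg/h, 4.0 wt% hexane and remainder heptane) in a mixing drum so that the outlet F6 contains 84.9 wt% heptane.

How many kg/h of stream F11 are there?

Let F11 be the unknown flow. Total out = 1565 + F11.
heptane balance: 1288 + 0.906·F11 = 0.849·(1565 + F11)
(0.906 − 0.849)·F11 = 0.849×1565 − 1288 = 40.655
F11 = 40.655 / 0.057 = 713.25 kg/h

713.2 kg/h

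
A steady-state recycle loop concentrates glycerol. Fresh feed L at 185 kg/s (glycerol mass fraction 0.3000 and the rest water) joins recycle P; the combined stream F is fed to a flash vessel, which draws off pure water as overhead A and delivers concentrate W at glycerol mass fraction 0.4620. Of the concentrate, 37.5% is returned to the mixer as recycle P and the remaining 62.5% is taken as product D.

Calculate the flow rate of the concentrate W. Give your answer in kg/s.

Overall glycerol balance (none leaves overhead): glycerol in fresh feed = glycerol in product, i.e. 185×0.300 = (1−0.375)·W·0.462.
W = 55.5/(0.462×0.625) = 192.21 kg/s.

192.2 kg/s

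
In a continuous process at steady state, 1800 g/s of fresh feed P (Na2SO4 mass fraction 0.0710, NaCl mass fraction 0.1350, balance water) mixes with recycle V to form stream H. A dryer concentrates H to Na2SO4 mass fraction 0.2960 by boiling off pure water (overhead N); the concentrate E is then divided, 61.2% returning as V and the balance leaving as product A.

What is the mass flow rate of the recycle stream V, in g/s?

681 g/s

Overall Na2SO4 balance (none leaves overhead): Na2SO4 in fresh feed = Na2SO4 in product, i.e. 1800×0.071 = (1−0.612)·E·0.296.
E = 127.8/(0.296×0.388) = 1112.8 g/s.
Recycle V = 0.612×1112.8 = 681.02 g/s.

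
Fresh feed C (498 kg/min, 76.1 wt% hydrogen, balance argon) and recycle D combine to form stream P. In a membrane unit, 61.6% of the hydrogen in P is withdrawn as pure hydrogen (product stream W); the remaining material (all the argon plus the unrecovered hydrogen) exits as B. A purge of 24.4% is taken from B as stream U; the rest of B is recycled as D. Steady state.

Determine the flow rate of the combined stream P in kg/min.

argon enters only via C and leaves only via the purge: 498×0.239 = 0.244×(argon in B), and the membrane unit passes all argon, so argon in P = argon in B = 487.8 kg/min.
hydrogen in P: m_A = 498×0.761 + (1−0.244)·(1−0.616)·m_A, so m_A = 378.98/0.7097 = 534 kg/min.
P = 534 + 487.8 = 1021.8 kg/min.

1022 kg/min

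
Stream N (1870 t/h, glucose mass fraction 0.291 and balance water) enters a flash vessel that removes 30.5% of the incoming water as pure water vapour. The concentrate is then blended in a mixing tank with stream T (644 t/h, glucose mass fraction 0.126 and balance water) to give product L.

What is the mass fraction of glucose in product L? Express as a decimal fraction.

0.296

Vapour removed = 0.305×0.709×1870 = 404.38 t/h; concentrate = 1465.6 t/h.
glucose reaching the mixer = 544.17 (from concentrate) + 644×0.126 = 625.31 t/h.
Product flow = 1465.6 + 644 = 2109.6 t/h; glucose fraction = 0.296.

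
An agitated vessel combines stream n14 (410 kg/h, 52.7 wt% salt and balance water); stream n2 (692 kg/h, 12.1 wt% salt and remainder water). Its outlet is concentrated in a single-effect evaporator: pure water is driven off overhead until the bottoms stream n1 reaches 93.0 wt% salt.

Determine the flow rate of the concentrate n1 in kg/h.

salt entering = 410×0.527 + 692×0.121 = 299.8 kg/h.
All salt reports to n1, so n1 = 299.8/0.930 = 322.37 kg/h.

322.4 kg/h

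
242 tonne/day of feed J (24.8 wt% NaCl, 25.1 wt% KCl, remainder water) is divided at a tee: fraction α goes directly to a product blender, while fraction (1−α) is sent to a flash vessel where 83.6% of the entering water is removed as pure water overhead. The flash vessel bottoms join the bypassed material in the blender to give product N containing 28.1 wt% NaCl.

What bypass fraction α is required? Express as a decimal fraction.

0.720

All 242×0.248 = 60.016 tonne/day of NaCl reaches N, so N = 60.016/0.281 = 213.58 tonne/day and vapour = 28.42 tonne/day.
The evaporator receives (1−α)·242 of feed at 0.501 water and removes 0.836 of that water:
0.836×0.501×(1−α)×242 = 28.42
(1−α) = 28.42/101.36 = 0.2804;  α = 0.7196.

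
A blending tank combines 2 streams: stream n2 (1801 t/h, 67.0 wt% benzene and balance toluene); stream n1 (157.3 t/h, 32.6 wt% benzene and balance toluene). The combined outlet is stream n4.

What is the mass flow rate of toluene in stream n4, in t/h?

toluene out = toluene in = 1801×0.330 + 157.3×0.674 = 700.35 t/h.

700.4 t/h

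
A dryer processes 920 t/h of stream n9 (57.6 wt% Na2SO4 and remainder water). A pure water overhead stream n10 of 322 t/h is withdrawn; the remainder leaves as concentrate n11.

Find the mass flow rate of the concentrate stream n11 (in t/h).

Concentrate = 920 − 322 = 598 t/h.

598 t/h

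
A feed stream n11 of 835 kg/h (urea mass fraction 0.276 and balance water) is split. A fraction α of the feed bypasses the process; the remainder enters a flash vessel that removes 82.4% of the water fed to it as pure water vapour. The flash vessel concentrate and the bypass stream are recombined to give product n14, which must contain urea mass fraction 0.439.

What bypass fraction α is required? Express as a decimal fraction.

All 835×0.276 = 230.46 kg/h of urea reaches n14, so n14 = 230.46/0.439 = 524.97 kg/h and vapour = 310.03 kg/h.
The evaporator receives (1−α)·835 of feed at 0.724 water and removes 0.824 of that water:
0.824×0.724×(1−α)×835 = 310.03
(1−α) = 310.03/498.14 = 0.6224;  α = 0.3776.

0.378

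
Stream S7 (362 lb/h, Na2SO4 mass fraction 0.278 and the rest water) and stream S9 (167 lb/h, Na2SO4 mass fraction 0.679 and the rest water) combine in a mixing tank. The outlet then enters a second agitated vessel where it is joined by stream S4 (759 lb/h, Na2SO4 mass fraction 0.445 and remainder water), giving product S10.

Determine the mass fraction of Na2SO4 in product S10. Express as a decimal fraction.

Overall, product flow = 1288 lb/h.
Na2SO4 in = 362×0.278 + 167×0.679 + 759×0.445 = 551.78 lb/h.
Na2SO4 fraction in S10 = 0.428.

0.428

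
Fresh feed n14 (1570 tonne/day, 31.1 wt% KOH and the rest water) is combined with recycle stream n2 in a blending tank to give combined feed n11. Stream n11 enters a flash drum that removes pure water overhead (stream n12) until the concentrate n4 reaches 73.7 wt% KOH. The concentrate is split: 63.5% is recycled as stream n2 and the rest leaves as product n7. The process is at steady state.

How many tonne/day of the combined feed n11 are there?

2723 tonne/day

Overall KOH balance (none leaves overhead): KOH in fresh feed = KOH in product, i.e. 1570×0.311 = (1−0.635)·n4·0.737.
n4 = 488.27/(0.737×0.365) = 1815.1 tonne/day.
Recycle n2 = 0.635×1815.1 = 1152.6 tonne/day.
Combined feed n11 = 1570 + 1152.6 = 2722.6 tonne/day.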